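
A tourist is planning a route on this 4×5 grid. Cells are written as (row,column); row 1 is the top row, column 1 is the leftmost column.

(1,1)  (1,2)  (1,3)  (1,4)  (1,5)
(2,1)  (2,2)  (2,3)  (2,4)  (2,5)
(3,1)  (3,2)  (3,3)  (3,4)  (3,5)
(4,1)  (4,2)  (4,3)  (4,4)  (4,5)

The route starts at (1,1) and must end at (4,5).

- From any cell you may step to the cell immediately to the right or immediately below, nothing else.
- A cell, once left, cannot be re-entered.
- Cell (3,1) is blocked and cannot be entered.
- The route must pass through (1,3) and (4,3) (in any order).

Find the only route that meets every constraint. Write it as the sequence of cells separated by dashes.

Moves only go right or down, so the column and row indices never decrease.
Route from (1,1): 2× right (reaching (1,3)), 3× down (reaching (4,3)), 2× right (reaching (4,5)) — 7 moves in all.
Check: all required cells visited.

(1,1) - (1,2) - (1,3) - (2,3) - (3,3) - (4,3) - (4,4) - (4,5)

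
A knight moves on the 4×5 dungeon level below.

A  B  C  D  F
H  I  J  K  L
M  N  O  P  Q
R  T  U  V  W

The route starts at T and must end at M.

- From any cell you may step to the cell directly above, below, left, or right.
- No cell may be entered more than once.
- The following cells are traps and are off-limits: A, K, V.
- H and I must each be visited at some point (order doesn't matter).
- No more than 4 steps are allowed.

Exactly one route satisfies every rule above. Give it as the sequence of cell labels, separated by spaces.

T N I H M

Any route must reach H and I and still end at M within 4 moves, so the order of the required stops is forced.
Route from T: up 2 to I, left 1 to H, down 1 to M — 4 moves in all.
Check: all required cells visited; 4 ≤ 4 moves.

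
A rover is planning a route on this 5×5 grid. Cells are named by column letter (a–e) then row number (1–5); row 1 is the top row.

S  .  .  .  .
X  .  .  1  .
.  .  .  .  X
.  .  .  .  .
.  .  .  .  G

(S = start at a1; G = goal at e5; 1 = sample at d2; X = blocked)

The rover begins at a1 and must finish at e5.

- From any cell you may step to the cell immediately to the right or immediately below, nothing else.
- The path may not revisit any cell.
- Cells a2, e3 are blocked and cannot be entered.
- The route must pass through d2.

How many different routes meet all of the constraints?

6

A right/down-only route from a1 to e5 makes exactly 4 down-moves and 4 right-moves in some order.
With no other constraints that would be C(8,4) = 70 routes.
Split at d2 and multiply the segment counts (each segment already excludes blocked cells): a1→d2: 3; d2→e5: 2; product = 6.
That gives 6 routes.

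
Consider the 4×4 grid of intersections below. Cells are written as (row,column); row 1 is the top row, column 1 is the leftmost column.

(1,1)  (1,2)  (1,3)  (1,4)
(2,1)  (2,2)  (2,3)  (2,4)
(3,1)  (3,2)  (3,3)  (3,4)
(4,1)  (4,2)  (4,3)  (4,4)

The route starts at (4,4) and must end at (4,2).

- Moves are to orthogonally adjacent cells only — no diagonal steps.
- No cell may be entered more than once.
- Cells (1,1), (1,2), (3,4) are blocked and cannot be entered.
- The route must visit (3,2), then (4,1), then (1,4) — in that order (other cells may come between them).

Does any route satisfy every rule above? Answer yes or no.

Even ignoring the required order, no revisit-free route from (4,4) to (4,2) manages to pass through all of (3,2), (4,1), and (1,4): branching out from (4,4), every path either misses one of them or, having collected them, can no longer reach (4,2) without re-entering a cell.

no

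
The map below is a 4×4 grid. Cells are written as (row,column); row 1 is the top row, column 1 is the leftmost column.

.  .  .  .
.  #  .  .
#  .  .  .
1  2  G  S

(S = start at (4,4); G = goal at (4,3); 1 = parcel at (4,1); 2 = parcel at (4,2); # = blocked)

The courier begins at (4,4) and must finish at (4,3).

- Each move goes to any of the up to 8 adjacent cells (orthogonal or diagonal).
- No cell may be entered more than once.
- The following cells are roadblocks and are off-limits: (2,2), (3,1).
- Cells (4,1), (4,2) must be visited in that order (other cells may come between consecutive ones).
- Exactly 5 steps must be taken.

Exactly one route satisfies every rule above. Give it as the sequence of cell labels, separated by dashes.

The waypoints must appear in the order (4,1), (4,2), with no cell reused.
Route from (4,4): up-left to (3,3), left to (3,2), down-left to (4,1), 2× right (reaching (4,3)) — 5 moves in all.
Check: order respected (1 at step 3, 2 at step 4); 5 moves as required.

(4,4) - (3,3) - (3,2) - (4,1) - (4,2) - (4,3)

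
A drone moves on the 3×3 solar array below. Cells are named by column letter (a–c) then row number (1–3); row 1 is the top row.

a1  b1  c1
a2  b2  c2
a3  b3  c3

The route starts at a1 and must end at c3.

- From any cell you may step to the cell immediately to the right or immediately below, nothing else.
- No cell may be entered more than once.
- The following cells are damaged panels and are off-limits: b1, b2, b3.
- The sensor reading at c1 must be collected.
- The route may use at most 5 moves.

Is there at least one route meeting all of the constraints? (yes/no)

Every right/down route from a1 to c1 runs into a blocked cell, so that leg cannot be completed.

no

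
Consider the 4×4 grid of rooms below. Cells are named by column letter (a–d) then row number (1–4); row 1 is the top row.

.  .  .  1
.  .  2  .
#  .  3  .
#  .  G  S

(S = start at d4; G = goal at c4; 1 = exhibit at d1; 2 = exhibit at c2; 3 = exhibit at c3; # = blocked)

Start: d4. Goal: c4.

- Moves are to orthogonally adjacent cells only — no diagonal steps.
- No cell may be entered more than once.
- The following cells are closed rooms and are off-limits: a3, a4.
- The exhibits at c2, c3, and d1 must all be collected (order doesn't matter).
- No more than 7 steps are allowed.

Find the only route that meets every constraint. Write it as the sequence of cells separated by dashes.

The 7-move cap with required stops at c2, c3, d1 leaves no slack for detours.
Route from d4: up 3 to d1, left 1 to c1, down 3 to c4 — 7 moves in all.
Check: all required cells visited; 7 ≤ 7 moves.

d4 - d3 - d2 - d1 - c1 - c2 - c3 - c4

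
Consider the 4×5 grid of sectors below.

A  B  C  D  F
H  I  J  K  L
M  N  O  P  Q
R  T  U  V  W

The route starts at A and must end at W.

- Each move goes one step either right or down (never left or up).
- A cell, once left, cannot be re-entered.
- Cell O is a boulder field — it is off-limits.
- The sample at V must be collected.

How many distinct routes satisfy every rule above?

8

A right/down-only route from A to W makes exactly 3 down-moves and 4 right-moves in some order.
With no other constraints that would be C(7,3) = 35 routes.
Split at V and multiply the segment counts (each segment already excludes blocked cells): A→V: 8; V→W: 1; product = 8.
That gives 8 routes.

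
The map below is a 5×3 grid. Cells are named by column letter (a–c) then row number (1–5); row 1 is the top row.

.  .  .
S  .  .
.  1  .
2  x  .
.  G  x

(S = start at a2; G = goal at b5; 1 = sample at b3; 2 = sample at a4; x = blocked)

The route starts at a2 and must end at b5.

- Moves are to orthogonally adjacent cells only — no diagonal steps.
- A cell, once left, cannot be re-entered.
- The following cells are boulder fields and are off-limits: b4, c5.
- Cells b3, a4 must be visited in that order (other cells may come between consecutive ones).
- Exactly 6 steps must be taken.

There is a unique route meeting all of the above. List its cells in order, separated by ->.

The waypoints must appear in the order b3, a4, with no cell reused.
Route from a2: right 1 to b2, down 1 to b3, left 1 to a3, down 2 to a5, right 1 to b5 — 6 moves in all.
Check: order respected (1 at step 2, 2 at step 4); 6 moves as required.

a2 -> b2 -> b3 -> a3 -> a4 -> a5 -> b5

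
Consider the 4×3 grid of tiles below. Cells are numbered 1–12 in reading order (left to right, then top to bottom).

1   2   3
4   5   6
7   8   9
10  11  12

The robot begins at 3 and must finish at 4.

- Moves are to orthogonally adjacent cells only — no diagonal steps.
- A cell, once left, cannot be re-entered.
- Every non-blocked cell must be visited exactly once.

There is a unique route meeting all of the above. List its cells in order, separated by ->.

Need to visit all 12 open cells exactly once, starting at 3 and ending at 4.
Cell 10 has only two open neighbours (7 and 11), so the path must pass straight through it: one of those is the cell it's entered from and the other is where it exits.
Route from 3: down 3 to 12, left 2 to 10, up 1 to 7, right 1 to 8, up 2 to 2, left 1 to 1, down 1 to 4 — 11 moves in all.
Check: all 12 open cells covered.

3 -> 6 -> 9 -> 12 -> 11 -> 10 -> 7 -> 8 -> 5 -> 2 -> 1 -> 4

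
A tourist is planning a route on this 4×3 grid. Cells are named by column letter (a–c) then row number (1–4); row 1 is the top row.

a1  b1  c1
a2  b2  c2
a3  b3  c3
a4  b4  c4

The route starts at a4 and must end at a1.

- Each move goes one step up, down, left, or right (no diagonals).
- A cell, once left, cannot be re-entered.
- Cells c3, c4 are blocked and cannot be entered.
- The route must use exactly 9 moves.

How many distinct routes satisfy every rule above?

1

Need simple routes of exactly 9 moves from a4 to a1 (Manhattan distance 3, so 3 moves are spent on a detour and 3 undoing it).
Enumerating: a4 b4 b3 a3 a2 b2 c2 c1 b1 a1.
That gives 1 route.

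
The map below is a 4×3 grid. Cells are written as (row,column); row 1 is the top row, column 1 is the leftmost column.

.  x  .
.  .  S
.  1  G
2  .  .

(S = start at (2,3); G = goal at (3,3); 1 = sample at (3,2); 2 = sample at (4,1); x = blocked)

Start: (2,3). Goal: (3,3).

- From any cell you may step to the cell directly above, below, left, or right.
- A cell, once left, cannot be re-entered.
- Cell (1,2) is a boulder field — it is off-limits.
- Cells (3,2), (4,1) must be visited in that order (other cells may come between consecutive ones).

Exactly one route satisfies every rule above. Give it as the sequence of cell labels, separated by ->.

The waypoints must appear in the order (3,2), (4,1), with no cell reused.
Route from (2,3): left 1 to (2,2), down 1 to (3,2), left 1 to (3,1), down 1 to (4,1), right 2 to (4,3), up 1 to (3,3) — 7 moves in all.
Check: order respected (1 at step 2, 2 at step 4).

(2,3) -> (2,2) -> (3,2) -> (3,1) -> (4,1) -> (4,2) -> (4,3) -> (3,3)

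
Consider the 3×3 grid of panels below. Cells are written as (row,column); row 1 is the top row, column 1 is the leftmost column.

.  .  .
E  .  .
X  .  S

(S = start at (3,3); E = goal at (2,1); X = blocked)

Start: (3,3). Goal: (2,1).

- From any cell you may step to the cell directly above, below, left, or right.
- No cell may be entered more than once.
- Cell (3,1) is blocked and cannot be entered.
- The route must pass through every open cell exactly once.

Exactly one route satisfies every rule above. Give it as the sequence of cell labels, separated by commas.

Need to visit all 8 open cells exactly once, starting at (3,3) and ending at (2,1).
Cell (1,1) has only two open neighbours ((2,1) and (1,2)), so the path must pass straight through it: one of those is the cell it's entered from and the other is where it exits.
Route from (3,3): left 1 to (3,2), up 1 to (2,2), right 1 to (2,3), up 1 to (1,3), left 2 to (1,1), down 1 to (2,1) — 7 moves in all.
Check: all 8 open cells covered.

(3,3), (3,2), (2,2), (2,3), (1,3), (1,2), (1,1), (2,1)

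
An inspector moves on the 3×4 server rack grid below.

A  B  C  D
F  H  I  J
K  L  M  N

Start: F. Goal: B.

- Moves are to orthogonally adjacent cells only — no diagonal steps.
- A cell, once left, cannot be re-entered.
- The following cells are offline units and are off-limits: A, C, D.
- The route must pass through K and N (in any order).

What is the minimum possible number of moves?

8

Any route passes through K and N in some order between F and B. Summing Manhattan distances along each leg and taking the cheapest ordering (F → K → N → B) gives a lower bound of 1 + 3 + 4 = 8 moves.
A route of 8 moves achieves this: F → K → L → M → N → J → I → H → B.
Since 8 matches the lower bound, it is optimal.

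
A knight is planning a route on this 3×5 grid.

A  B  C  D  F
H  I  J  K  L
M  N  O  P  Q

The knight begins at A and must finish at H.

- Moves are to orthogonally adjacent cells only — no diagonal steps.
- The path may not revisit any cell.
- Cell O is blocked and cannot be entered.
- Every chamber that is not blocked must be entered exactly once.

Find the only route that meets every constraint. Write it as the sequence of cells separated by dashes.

Need to visit all 14 open cells exactly once, starting at A and ending at H.
Cell P has only two open neighbours (K and Q), so the path must pass straight through it: one of those is the cell it's entered from and the other is where it exits.
Route from A: 4× right (reaching F), 2× down (reaching Q), left to P, up to K, 2× left (reaching I), down to N, left to M, up to H — 13 moves in all.
Check: all 14 open cells covered.

A - B - C - D - F - L - Q - P - K - J - I - N - M - H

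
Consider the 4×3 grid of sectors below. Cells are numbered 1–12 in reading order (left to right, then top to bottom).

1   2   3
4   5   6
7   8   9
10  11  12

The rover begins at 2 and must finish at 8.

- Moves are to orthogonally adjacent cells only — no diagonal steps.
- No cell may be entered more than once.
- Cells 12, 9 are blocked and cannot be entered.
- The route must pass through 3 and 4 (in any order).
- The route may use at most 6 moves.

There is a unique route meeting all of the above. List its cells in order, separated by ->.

2 -> 3 -> 6 -> 5 -> 4 -> 7 -> 8

Any route must reach 3 and 4 and still end at 8 within 6 moves, so the order of the required stops is forced.
Route from 2: right to 3, down to 6, 2× left (reaching 4), down to 7, right to 8 — 6 moves in all.
Check: all required cells visited; 6 ≤ 6 moves.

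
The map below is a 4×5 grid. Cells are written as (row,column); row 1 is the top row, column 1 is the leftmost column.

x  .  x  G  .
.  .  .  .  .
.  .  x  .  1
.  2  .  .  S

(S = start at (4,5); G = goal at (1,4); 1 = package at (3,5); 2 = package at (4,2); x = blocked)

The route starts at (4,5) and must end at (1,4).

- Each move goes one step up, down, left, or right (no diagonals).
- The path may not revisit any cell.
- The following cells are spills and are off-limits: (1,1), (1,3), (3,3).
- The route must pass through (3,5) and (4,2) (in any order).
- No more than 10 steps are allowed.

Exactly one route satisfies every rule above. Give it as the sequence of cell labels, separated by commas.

The budget equals the shortest possible length, so every move has to be on a shortest route through the required cells.
Route from (4,5): up to (3,5), left to (3,4), down to (4,4), 2× left (reaching (4,2)), 2× up (reaching (2,2)), 2× right (reaching (2,4)), up to (1,4) — 10 moves in all.
Check: all required cells visited; 10 ≤ 10 moves.

(4,5), (3,5), (3,4), (4,4), (4,3), (4,2), (3,2), (2,2), (2,3), (2,4), (1,4)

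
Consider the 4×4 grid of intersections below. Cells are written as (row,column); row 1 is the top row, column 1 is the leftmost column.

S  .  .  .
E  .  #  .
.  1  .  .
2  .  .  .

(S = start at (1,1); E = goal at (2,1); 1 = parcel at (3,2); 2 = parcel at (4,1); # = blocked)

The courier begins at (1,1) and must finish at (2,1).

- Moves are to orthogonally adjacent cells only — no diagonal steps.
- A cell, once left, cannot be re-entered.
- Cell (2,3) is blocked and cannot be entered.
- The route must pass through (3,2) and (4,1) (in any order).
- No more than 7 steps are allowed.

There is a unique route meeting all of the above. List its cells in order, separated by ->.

Any route must reach (3,2) and (4,1) and still end at (2,1) within 7 moves, so the order of the required stops is forced.
Route from (1,1): right 1 to (1,2), down 3 to (4,2), left 1 to (4,1), up 2 to (2,1) — 7 moves in all.
Check: all required cells visited; 7 ≤ 7 moves.

(1,1) -> (1,2) -> (2,2) -> (3,2) -> (4,2) -> (4,1) -> (3,1) -> (2,1)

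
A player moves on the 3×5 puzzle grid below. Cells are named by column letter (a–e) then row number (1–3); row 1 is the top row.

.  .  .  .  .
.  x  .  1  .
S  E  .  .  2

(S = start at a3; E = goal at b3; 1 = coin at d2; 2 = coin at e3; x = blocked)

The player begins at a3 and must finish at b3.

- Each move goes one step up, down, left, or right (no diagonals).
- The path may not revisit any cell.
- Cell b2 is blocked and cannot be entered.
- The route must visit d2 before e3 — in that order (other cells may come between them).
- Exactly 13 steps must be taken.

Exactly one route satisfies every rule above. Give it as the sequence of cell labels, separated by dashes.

The waypoints must appear in the order d2, e3, with no cell reused.
Route from a3: up 2 to a1, right 2 to c1, down 1 to c2, right 1 to d2, up 1 to d1, right 1 to e1, down 2 to e3, left 3 to b3 — 13 moves in all.
Check: order respected (1 at step 6, 2 at step 10); 13 moves as required.

a3 - a2 - a1 - b1 - c1 - c2 - d2 - d1 - e1 - e2 - e3 - d3 - c3 - b3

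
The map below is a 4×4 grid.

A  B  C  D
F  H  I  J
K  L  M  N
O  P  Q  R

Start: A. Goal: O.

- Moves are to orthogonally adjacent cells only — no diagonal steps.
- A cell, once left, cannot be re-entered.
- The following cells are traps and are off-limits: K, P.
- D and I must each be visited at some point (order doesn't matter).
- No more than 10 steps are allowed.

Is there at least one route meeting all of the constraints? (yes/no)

The blocked cells wall O off from A completely — no sequence of moves reaches it at all, so no route can satisfy the rules.

no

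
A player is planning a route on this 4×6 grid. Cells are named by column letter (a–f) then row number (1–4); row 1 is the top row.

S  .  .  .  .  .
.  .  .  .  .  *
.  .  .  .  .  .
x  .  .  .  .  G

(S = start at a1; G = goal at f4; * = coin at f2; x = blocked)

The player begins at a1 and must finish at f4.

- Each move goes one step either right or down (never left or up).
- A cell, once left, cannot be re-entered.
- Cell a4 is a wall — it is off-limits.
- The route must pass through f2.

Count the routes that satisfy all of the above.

6

A right/down-only route from a1 to f4 makes exactly 3 down-moves and 5 right-moves in some order.
With no other constraints that would be C(8,3) = 56 routes.
Split at f2 and multiply the segment counts (each segment already excludes blocked cells): a1→f2: 6; f2→f4: 1; product = 6.
That gives 6 routes.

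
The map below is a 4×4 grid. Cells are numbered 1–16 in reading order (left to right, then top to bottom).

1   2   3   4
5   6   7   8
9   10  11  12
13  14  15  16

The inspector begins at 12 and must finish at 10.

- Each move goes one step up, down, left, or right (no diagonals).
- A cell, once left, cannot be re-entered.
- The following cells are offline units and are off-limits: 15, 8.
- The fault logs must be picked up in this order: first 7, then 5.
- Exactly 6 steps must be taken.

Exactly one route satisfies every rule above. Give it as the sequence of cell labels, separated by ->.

12 -> 11 -> 7 -> 6 -> 5 -> 9 -> 10

The waypoints must appear in the order 7, 5, with no cell reused.
Route from 12: left to 11, up to 7, 2× left (reaching 5), down to 9, right to 10 — 6 moves in all.
Check: order respected (7 at step 2, 5 at step 4); 6 moves as required.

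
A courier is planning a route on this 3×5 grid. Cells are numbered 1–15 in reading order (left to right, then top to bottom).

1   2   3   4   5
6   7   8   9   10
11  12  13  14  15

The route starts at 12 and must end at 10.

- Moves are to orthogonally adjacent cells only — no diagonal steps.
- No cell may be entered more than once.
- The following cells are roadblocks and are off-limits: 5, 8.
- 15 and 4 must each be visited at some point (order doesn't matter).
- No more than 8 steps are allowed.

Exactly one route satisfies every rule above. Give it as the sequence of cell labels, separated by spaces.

12 7 2 3 4 9 14 15 10

The budget equals the shortest possible length, so every move has to be on a shortest route through the required cells.
Route from 12: up 2 to 2, right 2 to 4, down 2 to 14, right 1 to 15, up 1 to 10 — 8 moves in all.
Check: all required cells visited; 8 ≤ 8 moves.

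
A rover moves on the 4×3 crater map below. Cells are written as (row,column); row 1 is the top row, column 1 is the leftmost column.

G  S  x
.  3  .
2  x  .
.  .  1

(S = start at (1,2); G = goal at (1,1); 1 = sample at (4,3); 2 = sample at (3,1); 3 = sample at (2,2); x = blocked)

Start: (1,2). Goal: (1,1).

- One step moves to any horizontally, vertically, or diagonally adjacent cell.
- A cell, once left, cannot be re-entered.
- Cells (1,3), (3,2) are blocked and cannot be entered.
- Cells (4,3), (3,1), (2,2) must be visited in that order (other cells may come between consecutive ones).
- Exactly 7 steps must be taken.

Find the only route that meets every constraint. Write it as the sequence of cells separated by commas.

(1,2), (2,3), (3,3), (4,3), (4,2), (3,1), (2,2), (1,1)

The waypoints must appear in the order (4,3), (3,1), (2,2), with no cell reused.
Route from (1,2): down-right 1 to (2,3), down 2 to (4,3), left 1 to (4,2), up-left 1 to (3,1), up-right 1 to (2,2), up-left 1 to (1,1) — 7 moves in all.
Check: order respected (1 at step 3, 2 at step 5, 3 at step 6); 7 moves as required.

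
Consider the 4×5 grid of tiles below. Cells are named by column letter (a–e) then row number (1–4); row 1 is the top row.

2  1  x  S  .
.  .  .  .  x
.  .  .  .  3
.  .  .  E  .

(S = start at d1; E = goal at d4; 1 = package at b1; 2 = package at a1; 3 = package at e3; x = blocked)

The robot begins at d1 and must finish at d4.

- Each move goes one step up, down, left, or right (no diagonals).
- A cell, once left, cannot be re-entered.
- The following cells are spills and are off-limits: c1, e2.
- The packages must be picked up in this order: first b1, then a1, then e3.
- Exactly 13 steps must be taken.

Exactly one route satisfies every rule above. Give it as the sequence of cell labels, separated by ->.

d1 -> d2 -> c2 -> b2 -> b1 -> a1 -> a2 -> a3 -> b3 -> c3 -> d3 -> e3 -> e4 -> d4

The waypoints must appear in the order b1, a1, e3, with no cell reused.
Route from d1: down 1 to d2, left 2 to b2, up 1 to b1, left 1 to a1, down 2 to a3, right 4 to e3, down 1 to e4, left 1 to d4 — 13 moves in all.
Check: order respected (1 at step 4, 2 at step 5, 3 at step 11); 13 moves as required.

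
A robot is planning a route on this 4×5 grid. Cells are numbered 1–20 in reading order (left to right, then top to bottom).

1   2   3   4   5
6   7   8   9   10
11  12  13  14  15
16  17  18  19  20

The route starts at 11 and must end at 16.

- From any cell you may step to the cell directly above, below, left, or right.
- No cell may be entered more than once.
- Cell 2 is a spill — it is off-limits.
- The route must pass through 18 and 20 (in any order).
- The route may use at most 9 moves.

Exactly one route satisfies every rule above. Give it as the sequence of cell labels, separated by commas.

The 9-move cap with required stops at 18, 20 leaves no slack for detours.
Route from 11: 4× right (reaching 15), down to 20, 4× left (reaching 16) — 9 moves in all.
Check: all required cells visited; 9 ≤ 9 moves.

11, 12, 13, 14, 15, 20, 19, 18, 17, 16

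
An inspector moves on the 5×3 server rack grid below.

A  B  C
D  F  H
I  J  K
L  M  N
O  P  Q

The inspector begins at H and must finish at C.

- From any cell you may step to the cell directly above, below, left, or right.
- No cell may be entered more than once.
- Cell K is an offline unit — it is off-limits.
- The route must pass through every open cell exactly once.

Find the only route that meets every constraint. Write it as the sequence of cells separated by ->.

H -> F -> J -> M -> N -> Q -> P -> O -> L -> I -> D -> A -> B -> C

Need to visit all 14 open cells exactly once, starting at H and ending at C.
Cell Q has only two open neighbours (N and P), so the path must pass straight through it: one of those is the cell it's entered from and the other is where it exits.
Route from H: left to F, 2× down (reaching M), right to N, down to Q, 2× left (reaching O), 4× up (reaching A), 2× right (reaching C) — 13 moves in all.
Check: all 14 open cells covered.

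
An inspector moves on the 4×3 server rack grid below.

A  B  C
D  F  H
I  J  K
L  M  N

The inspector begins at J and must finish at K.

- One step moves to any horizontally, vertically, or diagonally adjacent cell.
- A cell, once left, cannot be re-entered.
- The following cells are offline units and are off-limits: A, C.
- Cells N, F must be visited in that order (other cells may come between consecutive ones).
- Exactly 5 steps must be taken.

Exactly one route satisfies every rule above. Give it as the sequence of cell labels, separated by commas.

The waypoints must appear in the order N, F, with no cell reused.
Route from J: down-right 1 to N, left 1 to M, up-left 1 to I, up-right 1 to F, down-right 1 to K — 5 moves in all.
Check: order respected (N at step 1, F at step 4); 5 moves as required.

J, N, M, I, F, K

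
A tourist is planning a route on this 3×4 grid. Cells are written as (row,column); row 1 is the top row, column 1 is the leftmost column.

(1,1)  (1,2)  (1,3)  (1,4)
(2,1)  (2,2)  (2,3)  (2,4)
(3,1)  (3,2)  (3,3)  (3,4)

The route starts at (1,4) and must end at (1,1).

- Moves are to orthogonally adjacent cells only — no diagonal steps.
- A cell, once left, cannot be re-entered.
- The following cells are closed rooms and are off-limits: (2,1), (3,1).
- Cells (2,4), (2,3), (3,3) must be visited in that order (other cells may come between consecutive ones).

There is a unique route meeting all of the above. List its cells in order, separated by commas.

(1,4), (2,4), (2,3), (3,3), (3,2), (2,2), (1,2), (1,1)

The waypoints must appear in the order (2,4), (2,3), (3,3), with no cell reused.
Route from (1,4): down 1 to (2,4), left 1 to (2,3), down 1 to (3,3), left 1 to (3,2), up 2 to (1,2), left 1 to (1,1) — 7 moves in all.
Check: order respected ((2,4) at step 1, (2,3) at step 2, (3,3) at step 3).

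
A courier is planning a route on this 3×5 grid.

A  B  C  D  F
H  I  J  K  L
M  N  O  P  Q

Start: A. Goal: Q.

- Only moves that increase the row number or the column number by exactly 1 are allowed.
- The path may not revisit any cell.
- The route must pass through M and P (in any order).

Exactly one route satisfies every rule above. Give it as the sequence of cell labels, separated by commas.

A, H, M, N, O, P, Q

Moves only go right or down, so the column and row indices never decrease.
Route from A: down 2 to M, right 4 to Q — 6 moves in all.
Check: all required cells visited.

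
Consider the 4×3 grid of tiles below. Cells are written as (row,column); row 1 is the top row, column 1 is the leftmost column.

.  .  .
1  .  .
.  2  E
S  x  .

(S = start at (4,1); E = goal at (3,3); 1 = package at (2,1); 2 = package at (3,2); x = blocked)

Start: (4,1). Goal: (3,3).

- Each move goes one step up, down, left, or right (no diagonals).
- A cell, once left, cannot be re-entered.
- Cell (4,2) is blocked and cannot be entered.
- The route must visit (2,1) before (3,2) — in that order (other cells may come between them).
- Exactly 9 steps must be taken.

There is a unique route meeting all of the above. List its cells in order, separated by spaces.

The waypoints must appear in the order (2,1), (3,2), with no cell reused.
Route from (4,1): up 3 to (1,1), right 2 to (1,3), down 1 to (2,3), left 1 to (2,2), down 1 to (3,2), right 1 to (3,3) — 9 moves in all.
Check: order respected (1 at step 2, 2 at step 8); 9 moves as required.

(4,1) (3,1) (2,1) (1,1) (1,2) (1,3) (2,3) (2,2) (3,2) (3,3)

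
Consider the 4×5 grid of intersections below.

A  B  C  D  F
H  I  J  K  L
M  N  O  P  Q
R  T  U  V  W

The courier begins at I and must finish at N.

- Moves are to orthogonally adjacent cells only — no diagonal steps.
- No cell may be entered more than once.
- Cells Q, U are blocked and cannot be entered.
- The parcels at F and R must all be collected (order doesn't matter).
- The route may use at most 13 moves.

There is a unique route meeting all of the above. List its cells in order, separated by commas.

I, J, K, L, F, D, C, B, A, H, M, R, T, N

The 13-move cap with required stops at F, R leaves no slack for detours.
Route from I: 3× right (reaching L), up to F, 4× left (reaching A), 3× down (reaching R), right to T, up to N — 13 moves in all.
Check: all required cells visited; 13 ≤ 13 moves.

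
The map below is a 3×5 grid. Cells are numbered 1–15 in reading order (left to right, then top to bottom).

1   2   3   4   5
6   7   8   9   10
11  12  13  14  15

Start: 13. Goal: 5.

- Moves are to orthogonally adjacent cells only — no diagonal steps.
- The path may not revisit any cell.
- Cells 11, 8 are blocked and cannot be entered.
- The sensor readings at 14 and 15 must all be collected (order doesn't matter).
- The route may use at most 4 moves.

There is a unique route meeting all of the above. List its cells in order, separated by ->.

13 -> 14 -> 15 -> 10 -> 5

Any route must reach 14 and 15 and still end at 5 within 4 moves, so the order of the required stops is forced.
Route from 13: 2× right (reaching 15), 2× up (reaching 5) — 4 moves in all.
Check: all required cells visited; 4 ≤ 4 moves.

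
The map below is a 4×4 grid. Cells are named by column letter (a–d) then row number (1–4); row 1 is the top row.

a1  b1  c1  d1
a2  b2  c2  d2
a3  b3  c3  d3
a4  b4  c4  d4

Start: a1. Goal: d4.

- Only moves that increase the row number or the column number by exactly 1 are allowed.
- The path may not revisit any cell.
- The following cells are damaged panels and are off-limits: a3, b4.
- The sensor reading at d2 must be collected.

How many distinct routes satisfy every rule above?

A right/down-only route from a1 to d4 makes exactly 3 down-moves and 3 right-moves in some order.
With no other constraints that would be C(6,3) = 20 routes.
Split at d2 and multiply the segment counts (each segment already excludes blocked cells): a1→d2: 4; d2→d4: 1; product = 4.
That gives 4 routes.

4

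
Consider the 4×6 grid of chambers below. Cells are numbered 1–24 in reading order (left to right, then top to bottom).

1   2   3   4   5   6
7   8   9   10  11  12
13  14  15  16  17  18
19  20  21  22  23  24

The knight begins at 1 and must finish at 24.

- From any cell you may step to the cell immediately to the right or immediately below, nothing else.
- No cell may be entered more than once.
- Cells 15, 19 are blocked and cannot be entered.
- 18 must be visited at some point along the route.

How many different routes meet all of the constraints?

A right/down-only route from 1 to 24 makes exactly 3 down-moves and 5 right-moves in some order.
With no other constraints that would be C(8,3) = 56 routes.
Split at 18 and multiply the segment counts (each segment already excludes blocked cells): 1→18: 15; 18→24: 1; product = 15.
That gives 15 routes.

15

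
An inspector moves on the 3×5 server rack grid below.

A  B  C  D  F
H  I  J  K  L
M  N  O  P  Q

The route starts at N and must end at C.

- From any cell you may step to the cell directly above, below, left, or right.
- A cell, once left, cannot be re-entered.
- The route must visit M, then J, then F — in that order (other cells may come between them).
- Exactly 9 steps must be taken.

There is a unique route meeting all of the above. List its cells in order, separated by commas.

The waypoints must appear in the order M, J, F, with no cell reused.
Route from N: left to M, up to H, 4× right (reaching L), up to F, 2× left (reaching C) — 9 moves in all.
Check: order respected (M at step 1, J at step 4, F at step 7); 9 moves as required.

N, M, H, I, J, K, L, F, D, C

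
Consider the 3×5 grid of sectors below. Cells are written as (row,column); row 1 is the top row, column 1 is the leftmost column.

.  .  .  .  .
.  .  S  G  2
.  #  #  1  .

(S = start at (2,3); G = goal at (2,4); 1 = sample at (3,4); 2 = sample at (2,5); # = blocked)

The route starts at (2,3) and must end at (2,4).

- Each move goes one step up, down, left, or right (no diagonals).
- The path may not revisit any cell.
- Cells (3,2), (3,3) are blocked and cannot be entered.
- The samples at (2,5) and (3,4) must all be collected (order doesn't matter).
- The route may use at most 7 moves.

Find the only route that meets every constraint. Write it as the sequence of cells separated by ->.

(2,3) -> (1,3) -> (1,4) -> (1,5) -> (2,5) -> (3,5) -> (3,4) -> (2,4)

The 7-move cap with required stops at (2,5), (3,4) leaves no slack for detours.
Route from (2,3): up to (1,3), 2× right (reaching (1,5)), 2× down (reaching (3,5)), left to (3,4), up to (2,4) — 7 moves in all.
Check: all required cells visited; 7 ≤ 7 moves.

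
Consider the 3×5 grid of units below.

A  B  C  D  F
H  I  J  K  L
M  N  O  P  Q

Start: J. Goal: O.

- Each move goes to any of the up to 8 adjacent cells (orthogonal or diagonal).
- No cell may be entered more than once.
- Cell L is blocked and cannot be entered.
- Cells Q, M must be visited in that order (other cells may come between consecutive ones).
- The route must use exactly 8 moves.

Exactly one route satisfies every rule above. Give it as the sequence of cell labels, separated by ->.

J -> P -> Q -> K -> C -> I -> M -> N -> O

The waypoints must appear in the order Q, M, with no cell reused.
Route from J: down-right to P, right to Q, 2× up-left (reaching C), 2× down-left (reaching M), 2× right (reaching O) — 8 moves in all.
Check: order respected (Q at step 2, M at step 6); 8 moves as required.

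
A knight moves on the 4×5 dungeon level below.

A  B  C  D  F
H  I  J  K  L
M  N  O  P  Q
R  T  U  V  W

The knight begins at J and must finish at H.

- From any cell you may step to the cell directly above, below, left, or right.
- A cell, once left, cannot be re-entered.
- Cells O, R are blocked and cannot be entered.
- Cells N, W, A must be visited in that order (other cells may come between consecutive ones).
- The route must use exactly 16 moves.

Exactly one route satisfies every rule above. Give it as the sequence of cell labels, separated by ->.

The waypoints must appear in the order N, W, A, with no cell reused.
Route from J: left 1 to I, down 2 to T, right 3 to W, up 1 to Q, left 1 to P, up 1 to K, right 1 to L, up 1 to F, left 4 to A, down 1 to H — 16 moves in all.
Check: order respected (N at step 2, W at step 6, A at step 15); 16 moves as required.

J -> I -> N -> T -> U -> V -> W -> Q -> P -> K -> L -> F -> D -> C -> B -> A -> H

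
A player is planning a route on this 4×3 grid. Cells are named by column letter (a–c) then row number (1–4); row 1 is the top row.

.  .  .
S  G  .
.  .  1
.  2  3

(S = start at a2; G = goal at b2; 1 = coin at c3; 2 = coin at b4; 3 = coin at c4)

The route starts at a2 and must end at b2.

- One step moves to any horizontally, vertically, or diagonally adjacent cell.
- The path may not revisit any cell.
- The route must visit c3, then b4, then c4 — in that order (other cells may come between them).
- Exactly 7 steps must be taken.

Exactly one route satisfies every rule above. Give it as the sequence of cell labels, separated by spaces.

The waypoints must appear in the order c3, b4, c4, with no cell reused.
Route from a2: up-right 1 to b1, down-right 1 to c2, down 1 to c3, down-left 1 to b4, right 1 to c4, up-left 1 to b3, up 1 to b2 — 7 moves in all.
Check: order respected (1 at step 3, 2 at step 4, 3 at step 5); 7 moves as required.

a2 b1 c2 c3 b4 c4 b3 b2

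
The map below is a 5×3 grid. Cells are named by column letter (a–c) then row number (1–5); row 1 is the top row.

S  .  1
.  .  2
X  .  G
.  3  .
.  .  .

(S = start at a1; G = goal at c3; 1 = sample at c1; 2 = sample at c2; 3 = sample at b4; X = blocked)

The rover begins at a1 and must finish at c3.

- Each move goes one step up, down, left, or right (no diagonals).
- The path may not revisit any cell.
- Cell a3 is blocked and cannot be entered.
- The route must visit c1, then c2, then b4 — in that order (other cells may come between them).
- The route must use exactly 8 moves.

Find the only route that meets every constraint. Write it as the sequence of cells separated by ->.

The waypoints must appear in the order c1, c2, b4, with no cell reused.
Route from a1: right 2 to c1, down 1 to c2, left 1 to b2, down 2 to b4, right 1 to c4, up 1 to c3 — 8 moves in all.
Check: order respected (1 at step 2, 2 at step 3, 3 at step 6); 8 moves as required.

a1 -> b1 -> c1 -> c2 -> b2 -> b3 -> b4 -> c4 -> c3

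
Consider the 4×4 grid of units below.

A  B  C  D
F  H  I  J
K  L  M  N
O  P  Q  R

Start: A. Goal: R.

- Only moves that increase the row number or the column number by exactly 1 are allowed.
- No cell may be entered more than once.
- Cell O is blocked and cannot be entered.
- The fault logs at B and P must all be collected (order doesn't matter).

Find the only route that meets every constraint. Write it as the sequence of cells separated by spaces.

A B H L P Q R

Moves only go right or down, so the column and row indices never decrease.
Route from A: right to B, 3× down (reaching P), 2× right (reaching R) — 6 moves in all.
Check: all required cells visited.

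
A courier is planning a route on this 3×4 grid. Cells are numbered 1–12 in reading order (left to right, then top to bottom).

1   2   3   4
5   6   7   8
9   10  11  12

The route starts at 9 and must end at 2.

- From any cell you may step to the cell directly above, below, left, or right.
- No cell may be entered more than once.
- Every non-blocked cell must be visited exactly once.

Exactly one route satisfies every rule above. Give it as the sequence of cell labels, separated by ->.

Need to visit all 12 open cells exactly once, starting at 9 and ending at 2.
Cell 1 has only two open neighbours (5 and 2), so the path must pass straight through it: one of those is the cell it's entered from and the other is where it exits.
Route from 9: right 3 to 12, up 2 to 4, left 1 to 3, down 1 to 7, left 2 to 5, up 1 to 1, right 1 to 2 — 11 moves in all.
Check: all 12 open cells covered.

9 -> 10 -> 11 -> 12 -> 8 -> 4 -> 3 -> 7 -> 6 -> 5 -> 1 -> 2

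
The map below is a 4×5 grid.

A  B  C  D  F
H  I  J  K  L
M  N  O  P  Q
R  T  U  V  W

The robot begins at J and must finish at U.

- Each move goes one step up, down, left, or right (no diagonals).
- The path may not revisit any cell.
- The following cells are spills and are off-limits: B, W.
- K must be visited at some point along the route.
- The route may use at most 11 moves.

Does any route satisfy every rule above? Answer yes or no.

yes

One route that works: J → K → P → V → U.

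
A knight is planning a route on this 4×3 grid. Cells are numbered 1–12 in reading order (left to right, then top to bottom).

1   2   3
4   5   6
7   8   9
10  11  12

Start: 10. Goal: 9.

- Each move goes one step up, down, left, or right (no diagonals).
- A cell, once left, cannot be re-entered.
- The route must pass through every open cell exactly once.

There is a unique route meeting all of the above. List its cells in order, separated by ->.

Need to visit all 12 open cells exactly once, starting at 10 and ending at 9.
Cell 12 has only two open neighbours (9 and 11), so the path must pass straight through it: one of those is the cell it's entered from and the other is where it exits.
Route from 10: 3× up (reaching 1), 2× right (reaching 3), down to 6, left to 5, 2× down (reaching 11), right to 12, up to 9 — 11 moves in all.
Check: all 12 open cells covered.

10 -> 7 -> 4 -> 1 -> 2 -> 3 -> 6 -> 5 -> 8 -> 11 -> 12 -> 9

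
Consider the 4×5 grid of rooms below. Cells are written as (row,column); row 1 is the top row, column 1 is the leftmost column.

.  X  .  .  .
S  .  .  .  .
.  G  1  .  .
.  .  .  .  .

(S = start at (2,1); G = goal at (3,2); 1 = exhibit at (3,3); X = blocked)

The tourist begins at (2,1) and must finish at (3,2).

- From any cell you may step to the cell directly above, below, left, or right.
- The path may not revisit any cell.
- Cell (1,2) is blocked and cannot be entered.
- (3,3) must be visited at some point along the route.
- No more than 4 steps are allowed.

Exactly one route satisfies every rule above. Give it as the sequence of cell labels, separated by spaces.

The 4-move cap with required stops at (3,3) leaves no slack for detours.
Route from (2,1): 2× right (reaching (2,3)), down to (3,3), left to (3,2) — 4 moves in all.
Check: all required cells visited; 4 ≤ 4 moves.

(2,1) (2,2) (2,3) (3,3) (3,2)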